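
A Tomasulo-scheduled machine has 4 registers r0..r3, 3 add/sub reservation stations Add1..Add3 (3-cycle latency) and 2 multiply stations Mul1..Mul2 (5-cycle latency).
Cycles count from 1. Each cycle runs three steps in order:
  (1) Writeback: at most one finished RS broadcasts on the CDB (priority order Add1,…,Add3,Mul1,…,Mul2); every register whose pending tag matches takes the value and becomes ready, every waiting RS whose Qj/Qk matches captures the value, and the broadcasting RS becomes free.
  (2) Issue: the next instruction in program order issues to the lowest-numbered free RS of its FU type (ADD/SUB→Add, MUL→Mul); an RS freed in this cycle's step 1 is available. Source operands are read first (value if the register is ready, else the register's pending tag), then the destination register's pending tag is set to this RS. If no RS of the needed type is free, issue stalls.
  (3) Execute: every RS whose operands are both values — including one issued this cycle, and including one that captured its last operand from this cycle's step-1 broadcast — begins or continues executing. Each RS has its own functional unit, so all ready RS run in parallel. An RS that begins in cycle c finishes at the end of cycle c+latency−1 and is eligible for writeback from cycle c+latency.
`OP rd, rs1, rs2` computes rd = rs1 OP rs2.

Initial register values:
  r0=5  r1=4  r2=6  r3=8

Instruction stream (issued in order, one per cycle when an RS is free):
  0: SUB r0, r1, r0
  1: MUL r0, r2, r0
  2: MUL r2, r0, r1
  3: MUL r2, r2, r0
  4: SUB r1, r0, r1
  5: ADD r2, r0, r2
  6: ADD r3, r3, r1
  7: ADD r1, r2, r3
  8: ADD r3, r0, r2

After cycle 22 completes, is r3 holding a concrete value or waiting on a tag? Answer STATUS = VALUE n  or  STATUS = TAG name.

c1: issue SUB r0<-Add1 | r0:Add1,r1:4,r2:6,r3:8
c2: issue MUL r0<-Mul1 | r0:Mul1,r1:4,r2:6,r3:8
c3: issue MUL r2<-Mul2 | r0:Mul1,r1:4,r2:Mul2,r3:8
c4: CDB Add1=-1; stall | r0:Mul1,r1:4,r2:Mul2,r3:8
c5: stall | r0:Mul1,r1:4,r2:Mul2,r3:8
c6: stall | r0:Mul1,r1:4,r2:Mul2,r3:8
c7: stall | r0:Mul1,r1:4,r2:Mul2,r3:8
c8: stall | r0:Mul1,r1:4,r2:Mul2,r3:8
c9: CDB Mul1=-6; issue MUL r2<-Mul1 | r0:-6,r1:4,r2:Mul1,r3:8
c10: issue SUB r1<-Add1 | r0:-6,r1:Add1,r2:Mul1,r3:8
c11: issue ADD r2<-Add2 | r0:-6,r1:Add1,r2:Add2,r3:8
c12: issue ADD r3<-Add3 | r0:-6,r1:Add1,r2:Add2,r3:Add3
c13: CDB Add1=-10; issue ADD r1<-Add1 | r0:-6,r1:Add1,r2:Add2,r3:Add3
c14: CDB Mul2=-24; stall | r0:-6,r1:Add1,r2:Add2,r3:Add3
c15: stall | r0:-6,r1:Add1,r2:Add2,r3:Add3
c16: CDB Add3=-2; issue ADD r3<-Add3 | r0:-6,r1:Add1,r2:Add2,r3:Add3
c17: - | r0:-6,r1:Add1,r2:Add2,r3:Add3
c18: - | r0:-6,r1:Add1,r2:Add2,r3:Add3
c19: CDB Mul1=144 | r0:-6,r1:Add1,r2:Add2,r3:Add3
c20: - | r0:-6,r1:Add1,r2:Add2,r3:Add3
c21: - | r0:-6,r1:Add1,r2:Add2,r3:Add3
c22: CDB Add2=138 | r0:-6,r1:Add1,r2:138,r3:Add3

STATUS = TAG Add3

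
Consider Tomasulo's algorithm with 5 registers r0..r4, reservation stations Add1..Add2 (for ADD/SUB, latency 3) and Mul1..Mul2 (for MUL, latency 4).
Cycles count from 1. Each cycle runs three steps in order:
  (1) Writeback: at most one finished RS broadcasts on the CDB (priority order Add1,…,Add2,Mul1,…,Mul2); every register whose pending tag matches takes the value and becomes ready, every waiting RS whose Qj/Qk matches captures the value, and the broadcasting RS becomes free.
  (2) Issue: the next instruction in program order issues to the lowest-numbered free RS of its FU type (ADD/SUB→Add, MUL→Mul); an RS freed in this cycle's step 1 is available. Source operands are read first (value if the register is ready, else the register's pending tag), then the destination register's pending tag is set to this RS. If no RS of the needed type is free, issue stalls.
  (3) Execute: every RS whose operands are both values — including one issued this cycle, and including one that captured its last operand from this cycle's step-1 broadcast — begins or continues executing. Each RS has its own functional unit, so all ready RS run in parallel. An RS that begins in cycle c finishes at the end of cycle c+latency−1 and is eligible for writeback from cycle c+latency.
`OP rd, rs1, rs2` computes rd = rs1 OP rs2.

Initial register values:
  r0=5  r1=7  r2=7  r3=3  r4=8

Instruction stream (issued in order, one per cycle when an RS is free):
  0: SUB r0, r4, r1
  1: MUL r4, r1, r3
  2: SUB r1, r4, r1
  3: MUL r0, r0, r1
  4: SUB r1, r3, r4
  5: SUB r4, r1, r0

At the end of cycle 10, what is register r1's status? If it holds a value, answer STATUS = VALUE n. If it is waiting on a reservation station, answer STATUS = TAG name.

cycle 1: issue SUB r0<-Add1 // r0:Add1,r1:7,r2:7,r3:3,r4:8
cycle 2: issue MUL r4<-Mul1 // r0:Add1,r1:7,r2:7,r3:3,r4:Mul1
cycle 3: issue SUB r1<-Add2 // r0:Add1,r1:Add2,r2:7,r3:3,r4:Mul1
cycle 4: CDB Add1=1; issue MUL r0<-Mul2 // r0:Mul2,r1:Add2,r2:7,r3:3,r4:Mul1
cycle 5: issue SUB r1<-Add1 // r0:Mul2,r1:Add1,r2:7,r3:3,r4:Mul1
cycle 6: CDB Mul1=21; stall // r0:Mul2,r1:Add1,r2:7,r3:3,r4:21
cycle 7: stall // r0:Mul2,r1:Add1,r2:7,r3:3,r4:21
cycle 8: stall // r0:Mul2,r1:Add1,r2:7,r3:3,r4:21
cycle 9: CDB Add1=-18; issue SUB r4<-Add1 // r0:Mul2,r1:-18,r2:7,r3:3,r4:Add1
cycle 10: CDB Add2=14 // r0:Mul2,r1:-18,r2:7,r3:3,r4:Add1

STATUS = VALUE -18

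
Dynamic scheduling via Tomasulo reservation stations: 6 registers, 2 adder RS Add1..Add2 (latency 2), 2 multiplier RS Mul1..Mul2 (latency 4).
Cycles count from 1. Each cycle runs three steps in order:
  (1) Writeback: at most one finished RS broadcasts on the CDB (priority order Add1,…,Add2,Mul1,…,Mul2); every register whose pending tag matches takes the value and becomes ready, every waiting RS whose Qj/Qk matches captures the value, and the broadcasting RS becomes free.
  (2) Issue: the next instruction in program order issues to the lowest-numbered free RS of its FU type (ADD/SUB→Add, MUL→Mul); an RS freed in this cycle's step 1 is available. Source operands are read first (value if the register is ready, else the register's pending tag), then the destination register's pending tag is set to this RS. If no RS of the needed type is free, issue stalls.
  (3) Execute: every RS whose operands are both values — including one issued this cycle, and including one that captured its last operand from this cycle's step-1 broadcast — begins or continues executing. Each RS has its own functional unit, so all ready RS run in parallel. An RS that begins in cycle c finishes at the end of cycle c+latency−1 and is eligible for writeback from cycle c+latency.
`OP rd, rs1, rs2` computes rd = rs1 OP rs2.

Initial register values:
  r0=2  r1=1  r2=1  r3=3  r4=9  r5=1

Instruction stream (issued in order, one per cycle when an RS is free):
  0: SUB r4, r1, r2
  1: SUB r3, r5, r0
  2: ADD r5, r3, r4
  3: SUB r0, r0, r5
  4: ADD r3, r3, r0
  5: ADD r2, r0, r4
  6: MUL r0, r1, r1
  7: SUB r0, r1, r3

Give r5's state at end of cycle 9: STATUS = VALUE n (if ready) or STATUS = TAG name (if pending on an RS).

STATUS = VALUE -1

c1: issue SUB r4<-Add1 | r0:2,r1:1,r2:1,r3:3,r4:Add1,r5:1
c2: issue SUB r3<-Add2 | r0:2,r1:1,r2:1,r3:Add2,r4:Add1,r5:1
c3: CDB Add1=0; issue ADD r5<-Add1 | r0:2,r1:1,r2:1,r3:Add2,r4:0,r5:Add1
c4: CDB Add2=-1; issue SUB r0<-Add2 | r0:Add2,r1:1,r2:1,r3:-1,r4:0,r5:Add1
c5: stall | r0:Add2,r1:1,r2:1,r3:-1,r4:0,r5:Add1
c6: CDB Add1=-1; issue ADD r3<-Add1 | r0:Add2,r1:1,r2:1,r3:Add1,r4:0,r5:-1
c7: stall | r0:Add2,r1:1,r2:1,r3:Add1,r4:0,r5:-1
c8: CDB Add2=3; issue ADD r2<-Add2 | r0:3,r1:1,r2:Add2,r3:Add1,r4:0,r5:-1
c9: issue MUL r0<-Mul1 | r0:Mul1,r1:1,r2:Add2,r3:Add1,r4:0,r5:-1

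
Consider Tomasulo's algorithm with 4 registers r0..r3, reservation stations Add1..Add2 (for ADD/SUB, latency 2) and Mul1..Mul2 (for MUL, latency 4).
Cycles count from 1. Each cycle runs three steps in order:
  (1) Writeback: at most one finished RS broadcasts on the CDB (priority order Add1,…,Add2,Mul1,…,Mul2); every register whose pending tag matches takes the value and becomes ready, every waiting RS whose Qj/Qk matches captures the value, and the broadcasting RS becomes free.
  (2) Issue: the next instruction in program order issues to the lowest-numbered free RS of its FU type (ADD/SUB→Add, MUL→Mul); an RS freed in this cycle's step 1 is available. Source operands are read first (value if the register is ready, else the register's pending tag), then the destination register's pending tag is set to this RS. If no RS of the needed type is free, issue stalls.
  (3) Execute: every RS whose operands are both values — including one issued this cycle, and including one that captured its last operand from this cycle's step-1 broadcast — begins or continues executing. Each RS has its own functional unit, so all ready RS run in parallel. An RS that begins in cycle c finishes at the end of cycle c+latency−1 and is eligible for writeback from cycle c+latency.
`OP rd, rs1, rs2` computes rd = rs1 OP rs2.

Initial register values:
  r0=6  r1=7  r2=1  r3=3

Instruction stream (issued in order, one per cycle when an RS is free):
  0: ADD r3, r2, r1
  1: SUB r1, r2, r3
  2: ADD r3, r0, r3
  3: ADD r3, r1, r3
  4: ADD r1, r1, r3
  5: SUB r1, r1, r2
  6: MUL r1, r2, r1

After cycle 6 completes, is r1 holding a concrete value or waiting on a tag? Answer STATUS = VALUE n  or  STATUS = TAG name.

cycle 1: issue ADD r3<-Add1 // r0:6,r1:7,r2:1,r3:Add1
cycle 2: issue SUB r1<-Add2 // r0:6,r1:Add2,r2:1,r3:Add1
cycle 3: CDB Add1=8; issue ADD r3<-Add1 // r0:6,r1:Add2,r2:1,r3:Add1
cycle 4: stall // r0:6,r1:Add2,r2:1,r3:Add1
cycle 5: CDB Add1=14; issue ADD r3<-Add1 // r0:6,r1:Add2,r2:1,r3:Add1
cycle 6: CDB Add2=-7; issue ADD r1<-Add2 // r0:6,r1:Add2,r2:1,r3:Add1

STATUS = TAG Add2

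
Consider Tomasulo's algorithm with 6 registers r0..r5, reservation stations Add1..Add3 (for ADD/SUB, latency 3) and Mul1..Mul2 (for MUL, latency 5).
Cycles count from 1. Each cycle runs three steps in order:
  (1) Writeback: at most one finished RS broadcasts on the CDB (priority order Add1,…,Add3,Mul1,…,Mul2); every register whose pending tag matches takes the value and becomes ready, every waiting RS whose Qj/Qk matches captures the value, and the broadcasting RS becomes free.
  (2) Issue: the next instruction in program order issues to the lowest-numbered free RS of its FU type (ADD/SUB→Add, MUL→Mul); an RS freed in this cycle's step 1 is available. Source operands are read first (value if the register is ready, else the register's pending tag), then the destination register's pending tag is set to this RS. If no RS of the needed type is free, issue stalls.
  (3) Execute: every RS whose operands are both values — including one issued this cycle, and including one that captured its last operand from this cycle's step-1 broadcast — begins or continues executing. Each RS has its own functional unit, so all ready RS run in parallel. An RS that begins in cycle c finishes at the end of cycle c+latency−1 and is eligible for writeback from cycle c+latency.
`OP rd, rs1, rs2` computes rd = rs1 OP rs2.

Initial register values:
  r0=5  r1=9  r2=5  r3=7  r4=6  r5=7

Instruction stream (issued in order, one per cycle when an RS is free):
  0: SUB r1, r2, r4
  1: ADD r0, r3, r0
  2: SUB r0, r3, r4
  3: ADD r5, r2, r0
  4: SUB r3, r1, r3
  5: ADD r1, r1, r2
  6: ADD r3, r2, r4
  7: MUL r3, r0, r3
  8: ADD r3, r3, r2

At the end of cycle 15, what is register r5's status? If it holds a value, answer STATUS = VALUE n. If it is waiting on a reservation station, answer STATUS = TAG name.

STATUS = VALUE 6

cycle 1: issue SUB r1<-Add1 // r0:5,r1:Add1,r2:5,r3:7,r4:6,r5:7
cycle 2: issue ADD r0<-Add2 // r0:Add2,r1:Add1,r2:5,r3:7,r4:6,r5:7
cycle 3: issue SUB r0<-Add3 // r0:Add3,r1:Add1,r2:5,r3:7,r4:6,r5:7
cycle 4: CDB Add1=-1; issue ADD r5<-Add1 // r0:Add3,r1:-1,r2:5,r3:7,r4:6,r5:Add1
cycle 5: CDB Add2=12; issue SUB r3<-Add2 // r0:Add3,r1:-1,r2:5,r3:Add2,r4:6,r5:Add1
cycle 6: CDB Add3=1; issue ADD r1<-Add3 // r0:1,r1:Add3,r2:5,r3:Add2,r4:6,r5:Add1
cycle 7: stall // r0:1,r1:Add3,r2:5,r3:Add2,r4:6,r5:Add1
cycle 8: CDB Add2=-8; issue ADD r3<-Add2 // r0:1,r1:Add3,r2:5,r3:Add2,r4:6,r5:Add1
cycle 9: CDB Add1=6; issue MUL r3<-Mul1 // r0:1,r1:Add3,r2:5,r3:Mul1,r4:6,r5:6
cycle 10: CDB Add3=4; issue ADD r3<-Add1 // r0:1,r1:4,r2:5,r3:Add1,r4:6,r5:6
cycle 11: CDB Add2=11 // r0:1,r1:4,r2:5,r3:Add1,r4:6,r5:6
cycle 12: - // r0:1,r1:4,r2:5,r3:Add1,r4:6,r5:6
cycle 13: - // r0:1,r1:4,r2:5,r3:Add1,r4:6,r5:6
cycle 14: - // r0:1,r1:4,r2:5,r3:Add1,r4:6,r5:6
cycle 15: - // r0:1,r1:4,r2:5,r3:Add1,r4:6,r5:6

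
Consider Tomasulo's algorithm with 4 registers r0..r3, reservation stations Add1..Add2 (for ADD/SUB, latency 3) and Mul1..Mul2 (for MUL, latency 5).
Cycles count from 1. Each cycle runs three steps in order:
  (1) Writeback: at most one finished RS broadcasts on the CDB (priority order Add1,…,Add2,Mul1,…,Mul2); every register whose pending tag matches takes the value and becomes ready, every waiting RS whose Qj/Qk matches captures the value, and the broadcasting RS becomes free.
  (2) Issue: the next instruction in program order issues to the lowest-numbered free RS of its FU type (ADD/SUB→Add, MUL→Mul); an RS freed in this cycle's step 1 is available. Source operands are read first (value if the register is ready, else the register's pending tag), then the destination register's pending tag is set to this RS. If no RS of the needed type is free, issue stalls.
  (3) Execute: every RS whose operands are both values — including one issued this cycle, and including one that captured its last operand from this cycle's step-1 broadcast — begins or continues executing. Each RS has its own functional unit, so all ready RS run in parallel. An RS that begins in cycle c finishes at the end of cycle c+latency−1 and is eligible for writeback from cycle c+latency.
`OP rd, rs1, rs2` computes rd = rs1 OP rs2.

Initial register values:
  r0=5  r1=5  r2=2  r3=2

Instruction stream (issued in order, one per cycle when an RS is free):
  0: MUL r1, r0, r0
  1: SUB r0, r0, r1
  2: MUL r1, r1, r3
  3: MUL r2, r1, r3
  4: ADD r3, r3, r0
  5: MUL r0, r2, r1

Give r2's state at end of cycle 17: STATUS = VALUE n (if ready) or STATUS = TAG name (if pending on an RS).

STATUS = VALUE 100

  c1: issue MUL r1<-Mul1  regs: r0:5,r1:Mul1,r2:2,r3:2
  c2: issue SUB r0<-Add1  regs: r0:Add1,r1:Mul1,r2:2,r3:2
  c3: issue MUL r1<-Mul2  regs: r0:Add1,r1:Mul2,r2:2,r3:2
  c4: stall  regs: r0:Add1,r1:Mul2,r2:2,r3:2
  c5: stall  regs: r0:Add1,r1:Mul2,r2:2,r3:2
  c6: CDB Mul1=25; issue MUL r2<-Mul1  regs: r0:Add1,r1:Mul2,r2:Mul1,r3:2
  c7: issue ADD r3<-Add2  regs: r0:Add1,r1:Mul2,r2:Mul1,r3:Add2
  c8: stall  regs: r0:Add1,r1:Mul2,r2:Mul1,r3:Add2
  c9: CDB Add1=-20; stall  regs: r0:-20,r1:Mul2,r2:Mul1,r3:Add2
  c10: stall  regs: r0:-20,r1:Mul2,r2:Mul1,r3:Add2
  c11: CDB Mul2=50; issue MUL r0<-Mul2  regs: r0:Mul2,r1:50,r2:Mul1,r3:Add2
  c12: CDB Add2=-18  regs: r0:Mul2,r1:50,r2:Mul1,r3:-18
  c13: -  regs: r0:Mul2,r1:50,r2:Mul1,r3:-18
  c14: -  regs: r0:Mul2,r1:50,r2:Mul1,r3:-18
  c15: -  regs: r0:Mul2,r1:50,r2:Mul1,r3:-18
  c16: CDB Mul1=100  regs: r0:Mul2,r1:50,r2:100,r3:-18
  c17: -  regs: r0:Mul2,r1:50,r2:100,r3:-18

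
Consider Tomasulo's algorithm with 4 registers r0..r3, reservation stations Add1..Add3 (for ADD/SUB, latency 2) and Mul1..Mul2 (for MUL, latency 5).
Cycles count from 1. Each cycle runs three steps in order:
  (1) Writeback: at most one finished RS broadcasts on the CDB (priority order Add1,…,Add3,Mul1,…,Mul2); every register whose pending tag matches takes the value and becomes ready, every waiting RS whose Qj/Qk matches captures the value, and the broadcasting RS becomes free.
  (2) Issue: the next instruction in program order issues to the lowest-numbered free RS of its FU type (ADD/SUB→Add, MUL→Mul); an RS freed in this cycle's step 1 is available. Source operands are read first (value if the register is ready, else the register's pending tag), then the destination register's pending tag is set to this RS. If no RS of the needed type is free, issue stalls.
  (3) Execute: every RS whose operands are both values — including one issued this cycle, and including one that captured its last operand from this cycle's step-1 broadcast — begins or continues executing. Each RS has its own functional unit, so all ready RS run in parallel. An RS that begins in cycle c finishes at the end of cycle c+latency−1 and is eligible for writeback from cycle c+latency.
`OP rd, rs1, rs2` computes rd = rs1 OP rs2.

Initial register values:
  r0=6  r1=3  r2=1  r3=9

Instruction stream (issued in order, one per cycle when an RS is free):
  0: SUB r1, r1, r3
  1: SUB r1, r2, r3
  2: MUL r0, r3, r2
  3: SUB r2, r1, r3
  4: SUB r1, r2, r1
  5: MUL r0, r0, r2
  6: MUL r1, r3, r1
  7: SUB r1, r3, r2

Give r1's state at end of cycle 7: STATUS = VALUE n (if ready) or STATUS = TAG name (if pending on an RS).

STATUS = TAG Add2

  c1: issue SUB r1<-Add1  regs: r0:6,r1:Add1,r2:1,r3:9
  c2: issue SUB r1<-Add2  regs: r0:6,r1:Add2,r2:1,r3:9
  c3: CDB Add1=-6; issue MUL r0<-Mul1  regs: r0:Mul1,r1:Add2,r2:1,r3:9
  c4: CDB Add2=-8; issue SUB r2<-Add1  regs: r0:Mul1,r1:-8,r2:Add1,r3:9
  c5: issue SUB r1<-Add2  regs: r0:Mul1,r1:Add2,r2:Add1,r3:9
  c6: CDB Add1=-17; issue MUL r0<-Mul2  regs: r0:Mul2,r1:Add2,r2:-17,r3:9
  c7: stall  regs: r0:Mul2,r1:Add2,r2:-17,r3:9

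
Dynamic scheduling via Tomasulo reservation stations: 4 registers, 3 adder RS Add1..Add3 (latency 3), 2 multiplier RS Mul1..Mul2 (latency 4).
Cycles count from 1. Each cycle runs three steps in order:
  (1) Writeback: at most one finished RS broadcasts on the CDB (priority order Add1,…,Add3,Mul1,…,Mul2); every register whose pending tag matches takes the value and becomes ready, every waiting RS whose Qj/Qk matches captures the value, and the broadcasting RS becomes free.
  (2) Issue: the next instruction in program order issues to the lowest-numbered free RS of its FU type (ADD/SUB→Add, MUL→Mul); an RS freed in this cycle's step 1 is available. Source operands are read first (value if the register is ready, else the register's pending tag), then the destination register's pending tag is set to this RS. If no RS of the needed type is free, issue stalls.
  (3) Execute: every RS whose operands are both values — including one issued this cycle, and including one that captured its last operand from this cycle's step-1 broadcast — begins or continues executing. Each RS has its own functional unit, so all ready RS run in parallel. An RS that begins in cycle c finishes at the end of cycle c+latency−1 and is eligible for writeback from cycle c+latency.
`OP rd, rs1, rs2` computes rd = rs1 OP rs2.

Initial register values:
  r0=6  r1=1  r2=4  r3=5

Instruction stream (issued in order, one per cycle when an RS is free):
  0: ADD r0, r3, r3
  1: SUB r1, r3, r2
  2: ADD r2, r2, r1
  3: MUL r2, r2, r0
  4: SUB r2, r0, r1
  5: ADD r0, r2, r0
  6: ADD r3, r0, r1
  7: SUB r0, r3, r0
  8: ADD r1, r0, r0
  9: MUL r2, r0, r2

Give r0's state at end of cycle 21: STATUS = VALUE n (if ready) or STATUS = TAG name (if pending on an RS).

  c1: issue ADD r0<-Add1  regs: r0:Add1,r1:1,r2:4,r3:5
  c2: issue SUB r1<-Add2  regs: r0:Add1,r1:Add2,r2:4,r3:5
  c3: issue ADD r2<-Add3  regs: r0:Add1,r1:Add2,r2:Add3,r3:5
  c4: CDB Add1=10; issue MUL r2<-Mul1  regs: r0:10,r1:Add2,r2:Mul1,r3:5
  c5: CDB Add2=1; issue SUB r2<-Add1  regs: r0:10,r1:1,r2:Add1,r3:5
  c6: issue ADD r0<-Add2  regs: r0:Add2,r1:1,r2:Add1,r3:5
  c7: stall  regs: r0:Add2,r1:1,r2:Add1,r3:5
  c8: CDB Add1=9; issue ADD r3<-Add1  regs: r0:Add2,r1:1,r2:9,r3:Add1
  c9: CDB Add3=5; issue SUB r0<-Add3  regs: r0:Add3,r1:1,r2:9,r3:Add1
  c10: stall  regs: r0:Add3,r1:1,r2:9,r3:Add1
  c11: CDB Add2=19; issue ADD r1<-Add2  regs: r0:Add3,r1:Add2,r2:9,r3:Add1
  c12: issue MUL r2<-Mul2  regs: r0:Add3,r1:Add2,r2:Mul2,r3:Add1
  c13: CDB Mul1=50  regs: r0:Add3,r1:Add2,r2:Mul2,r3:Add1
  c14: CDB Add1=20  regs: r0:Add3,r1:Add2,r2:Mul2,r3:20
  c15: -  regs: r0:Add3,r1:Add2,r2:Mul2,r3:20
  c16: -  regs: r0:Add3,r1:Add2,r2:Mul2,r3:20
  c17: CDB Add3=1  regs: r0:1,r1:Add2,r2:Mul2,r3:20
  c18: -  regs: r0:1,r1:Add2,r2:Mul2,r3:20
  c19: -  regs: r0:1,r1:Add2,r2:Mul2,r3:20
  c20: CDB Add2=2  regs: r0:1,r1:2,r2:Mul2,r3:20
  c21: CDB Mul2=9  regs: r0:1,r1:2,r2:9,r3:20

STATUS = VALUE 1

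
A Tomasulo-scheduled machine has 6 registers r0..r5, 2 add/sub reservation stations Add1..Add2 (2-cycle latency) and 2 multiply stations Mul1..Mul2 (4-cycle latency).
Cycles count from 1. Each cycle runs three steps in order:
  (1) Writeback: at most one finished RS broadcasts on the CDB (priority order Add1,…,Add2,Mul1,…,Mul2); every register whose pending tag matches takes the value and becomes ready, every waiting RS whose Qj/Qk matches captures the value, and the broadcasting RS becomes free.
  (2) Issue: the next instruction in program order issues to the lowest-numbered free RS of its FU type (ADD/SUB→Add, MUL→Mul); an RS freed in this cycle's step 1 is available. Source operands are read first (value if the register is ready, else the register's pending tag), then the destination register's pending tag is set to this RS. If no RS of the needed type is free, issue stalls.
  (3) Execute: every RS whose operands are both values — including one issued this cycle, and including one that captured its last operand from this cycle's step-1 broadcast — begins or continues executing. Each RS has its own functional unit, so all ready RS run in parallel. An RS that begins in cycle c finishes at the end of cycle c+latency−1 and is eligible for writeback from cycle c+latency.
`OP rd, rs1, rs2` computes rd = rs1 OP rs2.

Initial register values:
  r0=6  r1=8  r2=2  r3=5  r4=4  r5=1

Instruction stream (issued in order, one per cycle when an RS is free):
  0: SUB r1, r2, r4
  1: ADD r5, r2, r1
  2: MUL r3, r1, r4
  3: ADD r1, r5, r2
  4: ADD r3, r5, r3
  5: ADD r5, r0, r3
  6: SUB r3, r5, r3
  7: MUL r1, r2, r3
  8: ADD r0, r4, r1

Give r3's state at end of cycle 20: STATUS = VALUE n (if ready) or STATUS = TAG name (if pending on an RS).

STATUS = VALUE 6

  c1: issue SUB r1<-Add1  regs: r0:6,r1:Add1,r2:2,r3:5,r4:4,r5:1
  c2: issue ADD r5<-Add2  regs: r0:6,r1:Add1,r2:2,r3:5,r4:4,r5:Add2
  c3: CDB Add1=-2; issue MUL r3<-Mul1  regs: r0:6,r1:-2,r2:2,r3:Mul1,r4:4,r5:Add2
  c4: issue ADD r1<-Add1  regs: r0:6,r1:Add1,r2:2,r3:Mul1,r4:4,r5:Add2
  c5: CDB Add2=0; issue ADD r3<-Add2  regs: r0:6,r1:Add1,r2:2,r3:Add2,r4:4,r5:0
  c6: stall  regs: r0:6,r1:Add1,r2:2,r3:Add2,r4:4,r5:0
  c7: CDB Add1=2; issue ADD r5<-Add1  regs: r0:6,r1:2,r2:2,r3:Add2,r4:4,r5:Add1
  c8: CDB Mul1=-8; stall  regs: r0:6,r1:2,r2:2,r3:Add2,r4:4,r5:Add1
  c9: stall  regs: r0:6,r1:2,r2:2,r3:Add2,r4:4,r5:Add1
  c10: CDB Add2=-8; issue SUB r3<-Add2  regs: r0:6,r1:2,r2:2,r3:Add2,r4:4,r5:Add1
  c11: issue MUL r1<-Mul1  regs: r0:6,r1:Mul1,r2:2,r3:Add2,r4:4,r5:Add1
  c12: CDB Add1=-2; issue ADD r0<-Add1  regs: r0:Add1,r1:Mul1,r2:2,r3:Add2,r4:4,r5:-2
  c13: -  regs: r0:Add1,r1:Mul1,r2:2,r3:Add2,r4:4,r5:-2
  c14: CDB Add2=6  regs: r0:Add1,r1:Mul1,r2:2,r3:6,r4:4,r5:-2
  c15: -  regs: r0:Add1,r1:Mul1,r2:2,r3:6,r4:4,r5:-2
  c16: -  regs: r0:Add1,r1:Mul1,r2:2,r3:6,r4:4,r5:-2
  c17: -  regs: r0:Add1,r1:Mul1,r2:2,r3:6,r4:4,r5:-2
  c18: CDB Mul1=12  regs: r0:Add1,r1:12,r2:2,r3:6,r4:4,r5:-2
  c19: -  regs: r0:Add1,r1:12,r2:2,r3:6,r4:4,r5:-2
  c20: CDB Add1=16  regs: r0:16,r1:12,r2:2,r3:6,r4:4,r5:-2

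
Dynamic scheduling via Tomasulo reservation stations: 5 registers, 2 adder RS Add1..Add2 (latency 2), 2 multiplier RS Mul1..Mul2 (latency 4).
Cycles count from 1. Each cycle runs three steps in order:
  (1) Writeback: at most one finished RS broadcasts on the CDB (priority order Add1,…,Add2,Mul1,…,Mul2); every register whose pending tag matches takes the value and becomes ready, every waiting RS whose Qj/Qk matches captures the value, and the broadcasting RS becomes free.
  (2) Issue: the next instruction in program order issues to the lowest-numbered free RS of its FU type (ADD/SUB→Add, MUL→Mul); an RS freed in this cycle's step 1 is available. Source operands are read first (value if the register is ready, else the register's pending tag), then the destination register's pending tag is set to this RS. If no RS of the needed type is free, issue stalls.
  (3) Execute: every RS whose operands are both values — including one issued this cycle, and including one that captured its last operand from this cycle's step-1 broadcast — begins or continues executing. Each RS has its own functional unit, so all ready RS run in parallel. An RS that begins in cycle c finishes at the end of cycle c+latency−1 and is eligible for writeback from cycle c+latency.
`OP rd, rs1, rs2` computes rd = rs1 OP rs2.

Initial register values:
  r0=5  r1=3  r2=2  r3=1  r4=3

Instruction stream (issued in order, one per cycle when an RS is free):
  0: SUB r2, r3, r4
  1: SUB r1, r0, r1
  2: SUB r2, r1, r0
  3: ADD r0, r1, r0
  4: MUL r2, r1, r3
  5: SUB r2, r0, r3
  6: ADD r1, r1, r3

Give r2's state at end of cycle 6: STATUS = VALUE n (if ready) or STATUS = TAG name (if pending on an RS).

STATUS = TAG Add1

  c1: issue SUB r2<-Add1  regs: r0:5,r1:3,r2:Add1,r3:1,r4:3
  c2: issue SUB r1<-Add2  regs: r0:5,r1:Add2,r2:Add1,r3:1,r4:3
  c3: CDB Add1=-2; issue SUB r2<-Add1  regs: r0:5,r1:Add2,r2:Add1,r3:1,r4:3
  c4: CDB Add2=2; issue ADD r0<-Add2  regs: r0:Add2,r1:2,r2:Add1,r3:1,r4:3
  c5: issue MUL r2<-Mul1  regs: r0:Add2,r1:2,r2:Mul1,r3:1,r4:3
  c6: CDB Add1=-3; issue SUB r2<-Add1  regs: r0:Add2,r1:2,r2:Add1,r3:1,r4:3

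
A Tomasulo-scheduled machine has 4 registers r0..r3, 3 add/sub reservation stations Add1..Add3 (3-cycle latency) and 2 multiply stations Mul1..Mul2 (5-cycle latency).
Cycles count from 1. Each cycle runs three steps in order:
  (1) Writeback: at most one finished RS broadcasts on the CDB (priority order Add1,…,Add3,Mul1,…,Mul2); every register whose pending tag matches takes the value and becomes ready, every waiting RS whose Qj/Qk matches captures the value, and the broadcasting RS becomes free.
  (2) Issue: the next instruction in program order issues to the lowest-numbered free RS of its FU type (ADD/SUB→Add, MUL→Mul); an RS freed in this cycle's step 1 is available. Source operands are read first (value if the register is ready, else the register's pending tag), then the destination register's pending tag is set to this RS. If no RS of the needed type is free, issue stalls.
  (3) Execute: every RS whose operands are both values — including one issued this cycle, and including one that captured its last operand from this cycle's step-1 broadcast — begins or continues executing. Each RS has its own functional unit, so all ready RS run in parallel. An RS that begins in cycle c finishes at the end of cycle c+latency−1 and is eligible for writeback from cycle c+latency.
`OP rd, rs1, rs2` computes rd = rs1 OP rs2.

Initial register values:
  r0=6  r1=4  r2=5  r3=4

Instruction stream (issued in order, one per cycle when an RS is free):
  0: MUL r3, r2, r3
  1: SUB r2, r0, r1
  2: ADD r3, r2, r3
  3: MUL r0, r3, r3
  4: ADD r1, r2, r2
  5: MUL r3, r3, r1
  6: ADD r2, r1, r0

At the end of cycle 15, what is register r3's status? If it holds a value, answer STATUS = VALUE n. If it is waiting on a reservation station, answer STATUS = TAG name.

  c1: issue MUL r3<-Mul1  regs: r0:6,r1:4,r2:5,r3:Mul1
  c2: issue SUB r2<-Add1  regs: r0:6,r1:4,r2:Add1,r3:Mul1
  c3: issue ADD r3<-Add2  regs: r0:6,r1:4,r2:Add1,r3:Add2
  c4: issue MUL r0<-Mul2  regs: r0:Mul2,r1:4,r2:Add1,r3:Add2
  c5: CDB Add1=2; issue ADD r1<-Add1  regs: r0:Mul2,r1:Add1,r2:2,r3:Add2
  c6: CDB Mul1=20; issue MUL r3<-Mul1  regs: r0:Mul2,r1:Add1,r2:2,r3:Mul1
  c7: issue ADD r2<-Add3  regs: r0:Mul2,r1:Add1,r2:Add3,r3:Mul1
  c8: CDB Add1=4  regs: r0:Mul2,r1:4,r2:Add3,r3:Mul1
  c9: CDB Add2=22  regs: r0:Mul2,r1:4,r2:Add3,r3:Mul1
  c10: -  regs: r0:Mul2,r1:4,r2:Add3,r3:Mul1
  c11: -  regs: r0:Mul2,r1:4,r2:Add3,r3:Mul1
  c12: -  regs: r0:Mul2,r1:4,r2:Add3,r3:Mul1
  c13: -  regs: r0:Mul2,r1:4,r2:Add3,r3:Mul1
  c14: CDB Mul1=88  regs: r0:Mul2,r1:4,r2:Add3,r3:88
  c15: CDB Mul2=484  regs: r0:484,r1:4,r2:Add3,r3:88

STATUS = VALUE 88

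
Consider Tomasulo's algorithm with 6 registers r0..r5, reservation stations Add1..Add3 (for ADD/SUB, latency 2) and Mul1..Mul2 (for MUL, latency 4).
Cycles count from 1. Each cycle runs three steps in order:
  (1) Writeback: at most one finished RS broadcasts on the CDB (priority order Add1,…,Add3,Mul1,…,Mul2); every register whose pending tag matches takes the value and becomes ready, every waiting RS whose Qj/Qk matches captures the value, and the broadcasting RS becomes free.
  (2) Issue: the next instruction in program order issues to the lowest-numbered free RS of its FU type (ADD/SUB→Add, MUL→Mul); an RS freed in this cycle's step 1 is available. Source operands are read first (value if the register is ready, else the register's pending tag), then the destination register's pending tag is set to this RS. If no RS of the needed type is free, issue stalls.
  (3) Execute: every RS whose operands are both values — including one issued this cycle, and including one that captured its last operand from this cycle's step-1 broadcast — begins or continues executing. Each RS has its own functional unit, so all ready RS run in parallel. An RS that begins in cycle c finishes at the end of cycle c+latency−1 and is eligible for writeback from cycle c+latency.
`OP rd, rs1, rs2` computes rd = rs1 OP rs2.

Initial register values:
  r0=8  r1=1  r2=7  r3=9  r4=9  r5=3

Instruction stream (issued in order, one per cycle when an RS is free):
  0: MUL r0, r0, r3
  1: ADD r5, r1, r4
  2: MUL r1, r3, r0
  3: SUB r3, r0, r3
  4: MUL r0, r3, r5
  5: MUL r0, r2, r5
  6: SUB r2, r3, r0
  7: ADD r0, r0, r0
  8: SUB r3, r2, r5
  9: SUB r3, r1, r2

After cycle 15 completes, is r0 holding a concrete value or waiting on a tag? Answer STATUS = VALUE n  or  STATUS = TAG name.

c1: issue MUL r0<-Mul1 | r0:Mul1,r1:1,r2:7,r3:9,r4:9,r5:3
c2: issue ADD r5<-Add1 | r0:Mul1,r1:1,r2:7,r3:9,r4:9,r5:Add1
c3: issue MUL r1<-Mul2 | r0:Mul1,r1:Mul2,r2:7,r3:9,r4:9,r5:Add1
c4: CDB Add1=10; issue SUB r3<-Add1 | r0:Mul1,r1:Mul2,r2:7,r3:Add1,r4:9,r5:10
c5: CDB Mul1=72; issue MUL r0<-Mul1 | r0:Mul1,r1:Mul2,r2:7,r3:Add1,r4:9,r5:10
c6: stall | r0:Mul1,r1:Mul2,r2:7,r3:Add1,r4:9,r5:10
c7: CDB Add1=63; stall | r0:Mul1,r1:Mul2,r2:7,r3:63,r4:9,r5:10
c8: stall | r0:Mul1,r1:Mul2,r2:7,r3:63,r4:9,r5:10
c9: CDB Mul2=648; issue MUL r0<-Mul2 | r0:Mul2,r1:648,r2:7,r3:63,r4:9,r5:10
c10: issue SUB r2<-Add1 | r0:Mul2,r1:648,r2:Add1,r3:63,r4:9,r5:10
c11: CDB Mul1=630; issue ADD r0<-Add2 | r0:Add2,r1:648,r2:Add1,r3:63,r4:9,r5:10
c12: issue SUB r3<-Add3 | r0:Add2,r1:648,r2:Add1,r3:Add3,r4:9,r5:10
c13: CDB Mul2=70; stall | r0:Add2,r1:648,r2:Add1,r3:Add3,r4:9,r5:10
c14: stall | r0:Add2,r1:648,r2:Add1,r3:Add3,r4:9,r5:10
c15: CDB Add1=-7; issue SUB r3<-Add1 | r0:Add2,r1:648,r2:-7,r3:Add1,r4:9,r5:10

STATUS = TAG Add2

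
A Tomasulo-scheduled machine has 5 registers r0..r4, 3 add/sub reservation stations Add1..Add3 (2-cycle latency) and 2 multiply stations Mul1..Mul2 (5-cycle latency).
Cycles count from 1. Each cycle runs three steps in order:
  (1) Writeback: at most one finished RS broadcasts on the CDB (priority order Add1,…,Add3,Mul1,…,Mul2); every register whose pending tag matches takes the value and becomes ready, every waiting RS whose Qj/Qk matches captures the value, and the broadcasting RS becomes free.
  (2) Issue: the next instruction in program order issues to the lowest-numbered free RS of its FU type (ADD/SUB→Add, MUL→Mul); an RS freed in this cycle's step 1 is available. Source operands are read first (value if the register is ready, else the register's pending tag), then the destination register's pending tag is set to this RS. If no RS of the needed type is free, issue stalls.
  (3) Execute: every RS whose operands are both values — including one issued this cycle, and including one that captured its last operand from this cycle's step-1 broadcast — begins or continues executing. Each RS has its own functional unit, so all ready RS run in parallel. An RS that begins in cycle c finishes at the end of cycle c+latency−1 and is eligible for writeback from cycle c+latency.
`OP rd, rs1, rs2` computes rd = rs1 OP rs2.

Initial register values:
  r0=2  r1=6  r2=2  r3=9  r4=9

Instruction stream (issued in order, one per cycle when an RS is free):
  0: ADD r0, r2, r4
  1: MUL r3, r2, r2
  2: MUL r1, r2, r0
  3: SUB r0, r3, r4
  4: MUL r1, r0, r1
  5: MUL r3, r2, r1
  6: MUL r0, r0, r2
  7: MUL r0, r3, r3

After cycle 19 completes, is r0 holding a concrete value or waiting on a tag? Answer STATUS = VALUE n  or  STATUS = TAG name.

cycle 1: issue ADD r0<-Add1 // r0:Add1,r1:6,r2:2,r3:9,r4:9
cycle 2: issue MUL r3<-Mul1 // r0:Add1,r1:6,r2:2,r3:Mul1,r4:9
cycle 3: CDB Add1=11; issue MUL r1<-Mul2 // r0:11,r1:Mul2,r2:2,r3:Mul1,r4:9
cycle 4: issue SUB r0<-Add1 // r0:Add1,r1:Mul2,r2:2,r3:Mul1,r4:9
cycle 5: stall // r0:Add1,r1:Mul2,r2:2,r3:Mul1,r4:9
cycle 6: stall // r0:Add1,r1:Mul2,r2:2,r3:Mul1,r4:9
cycle 7: CDB Mul1=4; issue MUL r1<-Mul1 // r0:Add1,r1:Mul1,r2:2,r3:4,r4:9
cycle 8: CDB Mul2=22; issue MUL r3<-Mul2 // r0:Add1,r1:Mul1,r2:2,r3:Mul2,r4:9
cycle 9: CDB Add1=-5; stall // r0:-5,r1:Mul1,r2:2,r3:Mul2,r4:9
cycle 10: stall // r0:-5,r1:Mul1,r2:2,r3:Mul2,r4:9
cycle 11: stall // r0:-5,r1:Mul1,r2:2,r3:Mul2,r4:9
cycle 12: stall // r0:-5,r1:Mul1,r2:2,r3:Mul2,r4:9
cycle 13: stall // r0:-5,r1:Mul1,r2:2,r3:Mul2,r4:9
cycle 14: CDB Mul1=-110; issue MUL r0<-Mul1 // r0:Mul1,r1:-110,r2:2,r3:Mul2,r4:9
cycle 15: stall // r0:Mul1,r1:-110,r2:2,r3:Mul2,r4:9
cycle 16: stall // r0:Mul1,r1:-110,r2:2,r3:Mul2,r4:9
cycle 17: stall // r0:Mul1,r1:-110,r2:2,r3:Mul2,r4:9
cycle 18: stall // r0:Mul1,r1:-110,r2:2,r3:Mul2,r4:9
cycle 19: CDB Mul1=-10; issue MUL r0<-Mul1 // r0:Mul1,r1:-110,r2:2,r3:Mul2,r4:9

STATUS = TAG Mul1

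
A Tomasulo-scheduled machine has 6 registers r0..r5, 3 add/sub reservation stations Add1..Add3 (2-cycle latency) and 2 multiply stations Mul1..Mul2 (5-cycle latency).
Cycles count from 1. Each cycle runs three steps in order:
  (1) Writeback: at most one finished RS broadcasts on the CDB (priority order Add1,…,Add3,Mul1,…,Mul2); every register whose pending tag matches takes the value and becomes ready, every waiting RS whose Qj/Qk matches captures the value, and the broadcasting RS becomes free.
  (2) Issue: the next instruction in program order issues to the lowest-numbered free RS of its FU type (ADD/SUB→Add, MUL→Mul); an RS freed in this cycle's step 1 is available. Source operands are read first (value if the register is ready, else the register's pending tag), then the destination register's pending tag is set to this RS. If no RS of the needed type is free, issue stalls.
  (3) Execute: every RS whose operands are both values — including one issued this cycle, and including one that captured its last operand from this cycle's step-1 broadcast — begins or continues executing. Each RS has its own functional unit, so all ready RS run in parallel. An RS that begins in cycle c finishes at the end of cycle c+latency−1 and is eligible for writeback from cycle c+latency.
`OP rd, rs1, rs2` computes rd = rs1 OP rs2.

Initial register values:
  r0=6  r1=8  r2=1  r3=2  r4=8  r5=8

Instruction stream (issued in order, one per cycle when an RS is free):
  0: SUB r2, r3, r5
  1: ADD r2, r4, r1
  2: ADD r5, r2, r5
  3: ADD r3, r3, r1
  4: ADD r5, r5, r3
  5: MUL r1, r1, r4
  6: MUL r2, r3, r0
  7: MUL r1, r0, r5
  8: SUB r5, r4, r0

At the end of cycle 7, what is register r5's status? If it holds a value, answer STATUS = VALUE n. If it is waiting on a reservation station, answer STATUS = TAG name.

c1: issue SUB r2<-Add1 | r0:6,r1:8,r2:Add1,r3:2,r4:8,r5:8
c2: issue ADD r2<-Add2 | r0:6,r1:8,r2:Add2,r3:2,r4:8,r5:8
c3: CDB Add1=-6; issue ADD r5<-Add1 | r0:6,r1:8,r2:Add2,r3:2,r4:8,r5:Add1
c4: CDB Add2=16; issue ADD r3<-Add2 | r0:6,r1:8,r2:16,r3:Add2,r4:8,r5:Add1
c5: issue ADD r5<-Add3 | r0:6,r1:8,r2:16,r3:Add2,r4:8,r5:Add3
c6: CDB Add1=24; issue MUL r1<-Mul1 | r0:6,r1:Mul1,r2:16,r3:Add2,r4:8,r5:Add3
c7: CDB Add2=10; issue MUL r2<-Mul2 | r0:6,r1:Mul1,r2:Mul2,r3:10,r4:8,r5:Add3

STATUS = TAG Add3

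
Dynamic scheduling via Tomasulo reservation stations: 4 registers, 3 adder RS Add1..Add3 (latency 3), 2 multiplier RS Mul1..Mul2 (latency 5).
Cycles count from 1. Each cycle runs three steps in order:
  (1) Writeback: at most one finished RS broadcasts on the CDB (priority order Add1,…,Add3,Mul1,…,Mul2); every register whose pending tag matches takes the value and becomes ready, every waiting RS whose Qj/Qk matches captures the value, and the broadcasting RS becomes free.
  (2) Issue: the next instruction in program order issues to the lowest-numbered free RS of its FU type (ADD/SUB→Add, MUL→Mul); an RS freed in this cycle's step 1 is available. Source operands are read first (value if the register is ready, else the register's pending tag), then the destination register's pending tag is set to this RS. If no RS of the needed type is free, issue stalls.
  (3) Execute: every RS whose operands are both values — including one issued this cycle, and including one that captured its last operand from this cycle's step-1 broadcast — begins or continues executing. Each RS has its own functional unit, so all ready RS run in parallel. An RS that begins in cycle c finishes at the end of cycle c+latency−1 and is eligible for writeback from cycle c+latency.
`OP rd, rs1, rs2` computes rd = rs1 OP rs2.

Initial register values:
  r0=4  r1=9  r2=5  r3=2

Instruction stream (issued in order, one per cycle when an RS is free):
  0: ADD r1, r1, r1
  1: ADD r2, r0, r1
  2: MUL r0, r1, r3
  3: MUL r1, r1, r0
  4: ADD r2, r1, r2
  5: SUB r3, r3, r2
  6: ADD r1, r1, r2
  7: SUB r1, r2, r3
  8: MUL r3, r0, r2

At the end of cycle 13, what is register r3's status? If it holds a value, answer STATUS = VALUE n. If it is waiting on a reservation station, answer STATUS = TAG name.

  c1: issue ADD r1<-Add1  regs: r0:4,r1:Add1,r2:5,r3:2
  c2: issue ADD r2<-Add2  regs: r0:4,r1:Add1,r2:Add2,r3:2
  c3: issue MUL r0<-Mul1  regs: r0:Mul1,r1:Add1,r2:Add2,r3:2
  c4: CDB Add1=18; issue MUL r1<-Mul2  regs: r0:Mul1,r1:Mul2,r2:Add2,r3:2
  c5: issue ADD r2<-Add1  regs: r0:Mul1,r1:Mul2,r2:Add1,r3:2
  c6: issue SUB r3<-Add3  regs: r0:Mul1,r1:Mul2,r2:Add1,r3:Add3
  c7: CDB Add2=22; issue ADD r1<-Add2  regs: r0:Mul1,r1:Add2,r2:Add1,r3:Add3
  c8: stall  regs: r0:Mul1,r1:Add2,r2:Add1,r3:Add3
  c9: CDB Mul1=36; stall  regs: r0:36,r1:Add2,r2:Add1,r3:Add3
  c10: stall  regs: r0:36,r1:Add2,r2:Add1,r3:Add3
  c11: stall  regs: r0:36,r1:Add2,r2:Add1,r3:Add3
  c12: stall  regs: r0:36,r1:Add2,r2:Add1,r3:Add3
  c13: stall  regs: r0:36,r1:Add2,r2:Add1,r3:Add3

STATUS = TAG Add3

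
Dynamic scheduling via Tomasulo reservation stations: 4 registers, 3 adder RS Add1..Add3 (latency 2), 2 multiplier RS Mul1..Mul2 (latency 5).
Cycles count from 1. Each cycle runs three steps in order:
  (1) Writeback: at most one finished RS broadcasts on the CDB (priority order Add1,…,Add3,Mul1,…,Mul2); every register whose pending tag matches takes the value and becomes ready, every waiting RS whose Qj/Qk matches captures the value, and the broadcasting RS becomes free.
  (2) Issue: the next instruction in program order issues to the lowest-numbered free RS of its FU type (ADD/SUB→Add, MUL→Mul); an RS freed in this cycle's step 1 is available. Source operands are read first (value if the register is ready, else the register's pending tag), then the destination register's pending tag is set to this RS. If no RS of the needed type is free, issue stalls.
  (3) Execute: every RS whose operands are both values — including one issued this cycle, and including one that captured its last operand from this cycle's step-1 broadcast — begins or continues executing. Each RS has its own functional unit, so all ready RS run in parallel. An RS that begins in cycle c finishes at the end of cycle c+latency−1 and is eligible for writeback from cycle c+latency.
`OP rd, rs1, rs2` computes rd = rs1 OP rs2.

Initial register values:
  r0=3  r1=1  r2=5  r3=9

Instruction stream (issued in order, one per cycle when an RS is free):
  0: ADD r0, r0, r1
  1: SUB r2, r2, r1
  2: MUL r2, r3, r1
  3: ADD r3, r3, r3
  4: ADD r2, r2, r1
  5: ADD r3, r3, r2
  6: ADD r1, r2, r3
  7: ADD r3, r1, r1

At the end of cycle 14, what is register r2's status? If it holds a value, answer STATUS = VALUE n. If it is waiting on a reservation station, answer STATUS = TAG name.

  c1: issue ADD r0<-Add1  regs: r0:Add1,r1:1,r2:5,r3:9
  c2: issue SUB r2<-Add2  regs: r0:Add1,r1:1,r2:Add2,r3:9
  c3: CDB Add1=4; issue MUL r2<-Mul1  regs: r0:4,r1:1,r2:Mul1,r3:9
  c4: CDB Add2=4; issue ADD r3<-Add1  regs: r0:4,r1:1,r2:Mul1,r3:Add1
  c5: issue ADD r2<-Add2  regs: r0:4,r1:1,r2:Add2,r3:Add1
  c6: CDB Add1=18; issue ADD r3<-Add1  regs: r0:4,r1:1,r2:Add2,r3:Add1
  c7: issue ADD r1<-Add3  regs: r0:4,r1:Add3,r2:Add2,r3:Add1
  c8: CDB Mul1=9; stall  regs: r0:4,r1:Add3,r2:Add2,r3:Add1
  c9: stall  regs: r0:4,r1:Add3,r2:Add2,r3:Add1
  c10: CDB Add2=10; issue ADD r3<-Add2  regs: r0:4,r1:Add3,r2:10,r3:Add2
  c11: -  regs: r0:4,r1:Add3,r2:10,r3:Add2
  c12: CDB Add1=28  regs: r0:4,r1:Add3,r2:10,r3:Add2
  c13: -  regs: r0:4,r1:Add3,r2:10,r3:Add2
  c14: CDB Add3=38  regs: r0:4,r1:38,r2:10,r3:Add2

STATUS = VALUE 10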